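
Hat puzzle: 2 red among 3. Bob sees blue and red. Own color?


Total red = 2, seen red = 1
Own red = 2 - 1 = 1
Bob's hat is red.

red


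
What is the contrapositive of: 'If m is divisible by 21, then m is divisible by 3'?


Original: If m is divisible by 21, then m is divisible by 3
Contrapositive: If ¬Q, then ¬P
Negate Q: not (m is divisible by 3)
Negate P: not (m is divisible by 21)

If not (m is divisible by 3), then not (m is divisible by 21).


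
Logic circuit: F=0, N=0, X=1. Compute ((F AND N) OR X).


F AND N = 0&0 = 0
0 OR 1 = 1

1


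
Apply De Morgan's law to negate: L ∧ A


De Morgan's law: ¬(P ∧ Q) ≡ ¬P ∨ ¬Q
¬(L ∧ A) = ¬L ∨ ¬A

¬L ∨ ¬A


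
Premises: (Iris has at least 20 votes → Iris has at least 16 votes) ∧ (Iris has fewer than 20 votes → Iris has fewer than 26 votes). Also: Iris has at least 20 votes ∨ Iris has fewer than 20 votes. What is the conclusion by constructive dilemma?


Constructive dilemma: (P → Q) ∧ (R → S), P ∨ R ⊢ Q ∨ S
Premise 1: Iris has at least 20 votes → Iris has at least 16 votes
Premise 2: Iris has fewer than 20 votes → Iris has fewer than 26 votes
Premise 3: Iris has at least 20 votes ∨ Iris has fewer than 20 votes
Case 1: Assuming Iris has at least 20 votes, then by Premise 1, Iris has at least 16 votes.
Case 2: Assuming Iris has fewer than 20 votes, then by Premise 2, Iris has fewer than 26 votes.
Since one of Iris has at least 20 votes or Iris has fewer than 20 votes must hold, we get Iris has at least 16 votes or Iris has fewer than 26 votes.

Iris has at least 16 votes or Iris has fewer than 26 votes.


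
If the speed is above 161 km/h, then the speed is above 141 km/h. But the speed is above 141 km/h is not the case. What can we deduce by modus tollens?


Modus tollens: P → Q, ¬Q ⊢ ¬P
P: the speed is above 161 km/h
Q: the speed is above 141 km/h
We have P → Q and Q is false.
By modus tollens, P must be false.

It is not the case that the speed is above 161 km/h


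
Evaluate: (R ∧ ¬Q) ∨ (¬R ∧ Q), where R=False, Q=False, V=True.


R = False, Q = False, V = True
Expression: (R ∧ ¬Q) ∨ (¬R ∧ Q)
Step 1: ¬Q = NOT False = True
Step 2: R ∧ ¬Q = False AND True = False
Step 3: ¬R = NOT False = True
Step 4: ¬R ∧ Q = True AND False = False
Step 5: (False) ∨ (False) = False OR False = False

False


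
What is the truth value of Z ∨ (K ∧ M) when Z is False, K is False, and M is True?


Z = False, K = False, M = True
Step 1: K ∧ M = False AND True = False
Step 2: Z ∨ False = False OR False = False
AND evaluated first (higher precedence); then OR applied.

False


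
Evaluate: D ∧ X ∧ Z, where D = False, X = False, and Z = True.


D = False, X = False, Z = True
Step 1: D ∧ X = False AND False = False
Step 2: (False) ∧ Z = (False) AND True = False
AND is true only when ALL operands are true.

False


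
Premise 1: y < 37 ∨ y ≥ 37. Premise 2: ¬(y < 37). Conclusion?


Disjunctive syllogism: P ∨ Q, ¬P ⊢ Q
Disjunction: y < 37 ∨ y ≥ 37
We know it is not the case that y < 37.
By disjunctive syllogism, the other disjunct must be true.

y ≥ 37


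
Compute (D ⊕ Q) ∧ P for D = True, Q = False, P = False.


D = True, Q = False, P = False
Step 1: D ⊕ Q = True XOR False = True
Step 2: True ∧ P = True AND False = False
XOR true when exactly one of D,Q is true; then AND with P.

False


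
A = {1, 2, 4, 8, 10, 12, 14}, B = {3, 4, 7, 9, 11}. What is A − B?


A = {1, 2, 4, 8, 10, 12, 14}
B = {3, 4, 7, 9, 11}
Operation: difference A − B
In A but not B: 1, 2, 8, 10, 12, 14

{1, 2, 8, 10, 12, 14}


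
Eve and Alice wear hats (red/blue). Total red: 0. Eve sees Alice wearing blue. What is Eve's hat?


Total red = 0, Alice = blue
Red accounted for: 0
Remaining for Eve: 0
Eve's hat is blue.

blue


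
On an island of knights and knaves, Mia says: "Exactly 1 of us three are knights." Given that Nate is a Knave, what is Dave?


Mia claims exactly 1 knights among Mia, Nate, Dave.
Given: Nate is a Knave.

Case 1: Mia is a Knight (tells truth)
  Then exactly 1 of the three are knights.
  Counting Mia, Nate: 1 knight(s) so far. Need 0 more → Dave = Knave.
Case 2: Mia is a Knave (lies)
  Then the count is NOT 1.
  If Dave = Knight, count = 1 = 1 → claim would be true, contradicts lie.
  If Dave = Knave, count = 0 ≠ 1 → lie confirmed ✓

Dave is a Knave.

Knave


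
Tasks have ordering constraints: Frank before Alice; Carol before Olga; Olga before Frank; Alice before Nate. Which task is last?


Constraints: Frank before Alice; Carol before Olga; Olga before Frank; Alice before Nate
The last task can have nothing scheduled after it, so it must never appear on the left of a 'before'.
Tasks appearing before some other task: Frank, Carol, Olga, Alice.
The only task not in that list is Nate → it is last.

Nate


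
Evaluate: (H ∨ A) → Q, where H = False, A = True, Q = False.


H = False, A = True, Q = False
Step 1: H ∨ A = False OR True = True
Step 2: (True) → Q: false only when antecedent=True and Q=False.
Result: False

False


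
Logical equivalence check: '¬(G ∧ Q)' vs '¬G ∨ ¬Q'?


Expression 1: ¬(G ∧ Q)
Expression 2: ¬G ∨ ¬Q
Truth table (G Q | Expr1 Expr2):
  T T |   F     F
  T F |   T     T
  F T |   T     T
  F F |   T     T
All 4 rows agree, so the expressions are logically equivalent.

Yes


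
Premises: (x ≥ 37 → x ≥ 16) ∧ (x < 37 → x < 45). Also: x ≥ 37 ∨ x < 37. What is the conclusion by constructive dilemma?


Constructive dilemma: (P → Q) ∧ (R → S), P ∨ R ⊢ Q ∨ S
Premise 1: x ≥ 37 → x ≥ 16
Premise 2: x < 37 → x < 45
Premise 3: x ≥ 37 ∨ x < 37
Case 1: Assuming x ≥ 37, then by Premise 1, x ≥ 16.
Case 2: Assuming x < 37, then by Premise 2, x < 45.
Since one of x ≥ 37 or x < 37 must hold, we get x ≥ 16 or x < 45.

x ≥ 16 or x < 45.


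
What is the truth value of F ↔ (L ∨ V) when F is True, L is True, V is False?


F = True, L = True, V = False
Step 1: L ∨ V = True OR False = True
Step 2: F ↔ (True): true when both sides have same truth value.
Result: True ↔ True = True

True


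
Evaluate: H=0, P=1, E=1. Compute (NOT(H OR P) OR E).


H OR P = 1
NOT(1) = 0
0 OR 1 = 1

1


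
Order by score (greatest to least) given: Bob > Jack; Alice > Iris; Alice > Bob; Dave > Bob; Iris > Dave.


Constraints: Bob > Jack; Alice > Iris; Alice > Bob; Dave > Bob; Iris > Dave
Method: at each step, the next-highest is the one remaining person who never appears on the smaller side of a constraint between remaining people.
  Step 1: remaining {Iris, Jack, Bob, Dave, Alice}; on the smaller side: {Iris, Jack, Bob, Dave} → Alice is next (Alice > Iris; Alice > Bob).
  Step 2: remaining {Iris, Jack, Bob, Dave}; on the smaller side: {Jack, Bob, Dave} → Iris is next (Iris > Dave).
  Step 3: remaining {Jack, Bob, Dave}; on the smaller side: {Jack, Bob} → Dave is next (Dave > Bob).
  Step 4: remaining {Jack, Bob}; on the smaller side: {Jack} → Bob is next (Bob > Jack).
  Step 5: only Jack remains → lowest.
Final ranking (highest to lowest):

Alice > Iris > Dave > Bob > Jack


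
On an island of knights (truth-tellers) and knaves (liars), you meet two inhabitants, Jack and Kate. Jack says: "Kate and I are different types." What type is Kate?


Jack says: "Kate and I are different types."
Case 1: Jack is a Knight (truth-teller)
  Statement is true → they ARE different → Kate is a Knave
Case 2: Jack is a Knave (liar)
  Statement is false → they are NOT different → Kate is a Knave
In both cases, Kate is a Knave.

Knave


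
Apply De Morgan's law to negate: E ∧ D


De Morgan's law: ¬(P ∧ Q) ≡ ¬P ∨ ¬Q
¬(E ∧ D) = ¬E ∨ ¬D

¬E ∨ ¬D


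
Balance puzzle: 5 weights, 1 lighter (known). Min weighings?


Each weighing has 3 outcomes (left heavy / balance / right heavy), so k weighings distinguish at most 3^k cases; splitting into three near-equal groups achieves this.
Need 3^k ≥ 5: 3^1 = 3 < 5 ≤ 3^2 = 9
k = ⌈log₃(5)⌉ = 2

2


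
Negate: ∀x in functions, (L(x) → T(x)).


Original: ∀x (L(x) → T(x))
Rule: ¬∀→∃, ¬∃→∀, negate predicate.
Negation: ∃x (L(x) ∧ ¬T(x))

∃x (L(x) ∧ ¬T(x))


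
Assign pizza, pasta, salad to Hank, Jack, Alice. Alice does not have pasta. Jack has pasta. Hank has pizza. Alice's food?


From clues:
  Hank → pizza
  Jack → pasta
By elimination, Alice gets the remaining.

salad


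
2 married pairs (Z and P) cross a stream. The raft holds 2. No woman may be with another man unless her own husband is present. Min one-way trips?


Label couples Z and P.
1. WZ+WP → (far: WZ,WP; near: HZ,HP)
2. WZ ←   (far: WP; near: HZ,HP,WZ)
3. HZ+HP → (far: HZ,HP,WP; near: WZ)
4. HZ ←   (far: HP,WP; near: HZ,WZ)  — HZ returns, since WZ is alone on near bank
5. HZ+WZ → (far: all four; near: empty)
Every state respects the constraint.
Minimum trips = 5

5


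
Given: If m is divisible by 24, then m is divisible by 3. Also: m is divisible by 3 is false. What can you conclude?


Modus tollens: P → Q, ¬Q ⊢ ¬P
P: m is divisible by 24
Q: m is divisible by 3
We have P → Q and Q is false.
By modus tollens, P must be false.

It is not the case that m is divisible by 24


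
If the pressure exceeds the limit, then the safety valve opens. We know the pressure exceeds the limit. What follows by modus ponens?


Modus ponens: P → Q, P ⊢ Q
P: the pressure exceeds the limit
Q: the safety valve opens
We have P → Q and P is true.
By modus ponens, Q must be true.

The safety valve opens


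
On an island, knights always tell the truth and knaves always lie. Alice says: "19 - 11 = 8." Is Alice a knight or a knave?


Statement: "19 - 11 = 8."
Actual: 19 - 11 = 8
Claimed: 8
Statement is TRUE → Alice tells the truth → Knight

Knight


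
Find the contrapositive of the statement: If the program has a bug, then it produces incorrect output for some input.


Original: If the program has a bug, then it produces incorrect output for some input
Contrapositive: If ¬Q, then ¬P
Negate Q: not (it produces incorrect output for some input)
Negate P: not (the program has a bug)

If not (it produces incorrect output for some input), then not (the program has a bug).


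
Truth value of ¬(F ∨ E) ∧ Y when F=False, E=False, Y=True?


F = False, E = False, Y = True
Expression: ¬(F ∨ E) ∧ Y
Step 1: F ∨ E = False OR False = False
Step 2: ¬(F ∨ E) = NOT False = True
Step 3: (True) ∧ Y = True AND True = True

True


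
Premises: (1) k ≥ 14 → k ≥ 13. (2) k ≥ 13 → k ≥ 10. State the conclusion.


Hypothetical syllogism: P → Q, Q → R ⊢ P → R
Premise 1: k ≥ 14 → k ≥ 13
Premise 2: k ≥ 13 → k ≥ 10
Chain the implications: the middle term (k ≥ 13) links the two.
Conclusion: If k ≥ 14, then k ≥ 10.

If k ≥ 14, then k ≥ 10.


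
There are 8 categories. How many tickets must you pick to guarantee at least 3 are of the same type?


Pigeonhole: to guarantee k in one of n categories, need (k-1)×n + 1.
k = 3, n = 8
Minimum = (3-1) × 8 + 1 = 2 × 8 + 1

17


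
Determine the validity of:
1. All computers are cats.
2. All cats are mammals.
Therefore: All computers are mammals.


Premise 1: All computers are cats.
Premise 2: All cats are mammals.
Conclusion: All computers are mammals.
Barbara syllogism (AAA-1): All A are B, All B are C → All A are C.
Middle term (cats) distributed in premise 2.

Valid


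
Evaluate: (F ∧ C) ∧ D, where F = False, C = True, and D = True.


F = False, C = True, D = True
Step 1: F ∧ C = False AND True = False
Step 2: False ∧ D = False AND True = False
AND is true only when ALL operands are true.

False


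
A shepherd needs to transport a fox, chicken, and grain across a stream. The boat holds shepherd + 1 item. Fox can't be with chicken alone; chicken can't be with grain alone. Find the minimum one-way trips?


1. shepherd+chicken → 2. shepherd ← 3. shepherd+fox → 4. shepherd+chicken ← 5. shepherd+grain → 6. shepherd ← 7. shepherd+chicken →
Minimum trips = 7

7


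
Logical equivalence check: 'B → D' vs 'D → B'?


Expression 1: B → D
Expression 2: D → B
Truth table (B D | Expr1 Expr2):
  T T |   T     T
  T F |   F     T   ← differ
  F T |   T     F   ← differ
  F F |   T     T
Counterexample: B=T, D=F gives Expr1 = F but Expr2 = T, so the expressions are NOT logically equivalent.

No


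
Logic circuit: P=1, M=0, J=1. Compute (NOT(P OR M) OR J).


P OR M = 1
NOT(1) = 0
0 OR 1 = 1

1


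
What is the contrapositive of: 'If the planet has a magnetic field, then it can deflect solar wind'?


Original: If the planet has a magnetic field, then it can deflect solar wind
Contrapositive: If ¬Q, then ¬P
Negate Q: not (it can deflect solar wind)
Negate P: not (the planet has a magnetic field)

If not (it can deflect solar wind), then not (the planet has a magnetic field).


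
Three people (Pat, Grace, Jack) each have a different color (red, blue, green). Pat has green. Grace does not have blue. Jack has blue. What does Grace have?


From clues:
  Jack → blue
  Pat → green
By elimination, Grace gets the remaining.

red


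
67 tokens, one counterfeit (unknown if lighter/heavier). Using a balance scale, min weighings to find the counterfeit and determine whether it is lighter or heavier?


Let n = 67. 134 possibilities (n tokens × lighter/heavier); each weighing has 3 outcomes.
Bound for k weighings: say the first weighing puts j tokens on each pan. If it tips, the 2j weighed tokens remain suspects (each with a known direction) and k-1 weighings give 3^(k-1) outcomes; 3^(k-1) is odd, so 2j ≤ 3^(k-1) - 1. If it balances, the n - 2j unweighed tokens remain with direction unknown: 2(n - 2j) ≤ 3^(k-1) - 1 by the same parity argument. Adding, n ≤ (3^(k-1) - 1) + (3^(k-1) - 1)/2 = (3^k - 3)/2, and the classical three-group strategy achieves this (3 tokens in 2 weighings, 12 in 3, 39 in 4, 120 in 5).
So we need the smallest k with (3^k - 3)/2 ≥ 67.
k = 4: (3^4 - 3)/2 = 39 < 67 ✗
k = 5: (3^5 - 3)/2 = 120 ≥ 67 ✓

5


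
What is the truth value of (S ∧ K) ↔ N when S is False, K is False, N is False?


S = False, K = False, N = False
Step 1: S ∧ K = False AND False = False
Step 2: (False) ↔ N: true when both sides have same truth value.
Result: False ↔ False = True

True


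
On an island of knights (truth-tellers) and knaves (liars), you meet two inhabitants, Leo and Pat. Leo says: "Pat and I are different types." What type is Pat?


Leo says: "Pat and I are different types."
Case 1: Leo is a Knight (truth-teller)
  Statement is true → they ARE different → Pat is a Knave
Case 2: Leo is a Knave (liar)
  Statement is false → they are NOT different → Pat is a Knave
In both cases, Pat is a Knave.

Knave


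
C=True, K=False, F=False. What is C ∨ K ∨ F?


C = True, K = False, F = False
Expression: C ∨ K ∨ F
Step 1: C ∨ K = True OR False = True
Step 2: (True) ∨ F = True OR False = True

True


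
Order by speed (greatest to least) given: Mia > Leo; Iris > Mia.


Constraints: Mia > Leo; Iris > Mia
Method: at each step, the next-highest is the one remaining person who never appears on the smaller side of a constraint between remaining people.
  Step 1: remaining {Iris, Mia, Leo}; on the smaller side: {Mia, Leo} → Iris is next (Iris > Mia).
  Step 2: remaining {Mia, Leo}; on the smaller side: {Leo} → Mia is next (Mia > Leo).
  Step 3: only Leo remains → lowest.
Final ranking (highest to lowest):

Iris > Mia > Leo


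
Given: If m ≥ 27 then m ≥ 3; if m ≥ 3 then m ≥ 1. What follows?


Hypothetical syllogism: P → Q, Q → R ⊢ P → R
Premise 1: m ≥ 27 → m ≥ 3
Premise 2: m ≥ 3 → m ≥ 1
Chain the implications: the middle term (m ≥ 3) links the two.
Conclusion: If m ≥ 27, then m ≥ 1.

If m ≥ 27, then m ≥ 1.


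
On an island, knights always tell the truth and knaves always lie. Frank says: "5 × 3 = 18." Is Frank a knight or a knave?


Statement: "5 × 3 = 18."
Actual: 5 × 3 = 15
Claimed: 18
Statement is FALSE → Frank lies → Knave

Knave


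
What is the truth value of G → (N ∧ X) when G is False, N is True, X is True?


G = False, N = True, X = True
Step 1: N ∧ X = True AND True = True
Step 2: G → (True): false only when G=True and consequent=False.
Result: True

True


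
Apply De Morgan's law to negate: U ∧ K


De Morgan's law: ¬(P ∧ Q) ≡ ¬P ∨ ¬Q
¬(U ∧ K) = ¬U ∨ ¬K

¬U ∨ ¬K


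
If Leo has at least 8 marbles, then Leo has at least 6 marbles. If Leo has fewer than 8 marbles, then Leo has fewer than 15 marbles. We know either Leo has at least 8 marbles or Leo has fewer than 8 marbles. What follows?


Constructive dilemma: (P → Q) ∧ (R → S), P ∨ R ⊢ Q ∨ S
Premise 1: Leo has at least 8 marbles → Leo has at least 6 marbles
Premise 2: Leo has fewer than 8 marbles → Leo has fewer than 15 marbles
Premise 3: Leo has at least 8 marbles ∨ Leo has fewer than 8 marbles
Case 1: Assuming Leo has at least 8 marbles, then by Premise 1, Leo has at least 6 marbles.
Case 2: Assuming Leo has fewer than 8 marbles, then by Premise 2, Leo has fewer than 15 marbles.
Since one of Leo has at least 8 marbles or Leo has fewer than 8 marbles must hold, we get Leo has at least 6 marbles or Leo has fewer than 15 marbles.

Leo has at least 6 marbles or Leo has fewer than 15 marbles.


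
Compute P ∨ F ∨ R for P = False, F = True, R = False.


P = False, F = True, R = False
Step 1: P ∨ F = False OR True = True
Step 2: True ∨ R = True OR False = True
OR is true when at least one operand is true.

True


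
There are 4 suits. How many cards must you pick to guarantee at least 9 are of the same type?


Pigeonhole: to guarantee k in one of n categories, need (k-1)×n + 1.
k = 9, n = 4
Minimum = (9-1) × 4 + 1 = 8 × 4 + 1

33


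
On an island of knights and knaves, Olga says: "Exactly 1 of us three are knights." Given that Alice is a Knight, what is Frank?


Olga claims exactly 1 knights among Olga, Alice, Frank.
Given: Alice is a Knight.

Case 1: Olga is a Knight (tells truth)
  Then exactly 1 of the three are knights.
  Counting Olga, Alice: 2 knight(s) so far. Need -1 more → impossible.
Case 2: Olga is a Knave (lies)
  Then the count is NOT 1.
  If Frank = Knave, count = 1 = 1 → claim would be true, contradicts lie.
  If Frank = Knight, count = 2 ≠ 1 → lie confirmed ✓

Frank is a Knight.

Knight


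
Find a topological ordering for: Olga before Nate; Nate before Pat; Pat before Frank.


Constraints: Olga before Nate; Nate before Pat; Pat before Frank
Method: repeatedly schedule the remaining task that has no remaining task required before it.
  Step 1: remaining {Pat, Nate, Frank, Olga}; every task except Olga still has a predecessor pending → schedule Olga.
  Step 2: remaining {Pat, Nate, Frank}; every task except Nate still has a predecessor pending → schedule Nate.
  Step 3: remaining {Pat, Frank}; every task except Pat still has a predecessor pending → schedule Pat.
  Step 4: only Frank remains → schedule Frank.
Resulting order:

Olga → Nate → Pat → Frank


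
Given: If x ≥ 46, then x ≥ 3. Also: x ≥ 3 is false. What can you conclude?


Modus tollens: P → Q, ¬Q ⊢ ¬P
P: x ≥ 46
Q: x ≥ 3
We have P → Q and Q is false.
By modus tollens, P must be false.

It is not the case that x ≥ 46


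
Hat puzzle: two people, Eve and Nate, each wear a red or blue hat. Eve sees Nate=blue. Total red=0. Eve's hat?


Total red = 0, Nate = blue
Red accounted for: 0
Remaining for Eve: 0
Eve's hat is blue.

blue


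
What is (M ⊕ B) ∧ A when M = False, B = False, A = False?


M = False, B = False, A = False
Step 1: M ⊕ B = False XOR False = False
Step 2: False ∧ A = False AND False = False
XOR true when exactly one of M,B is true; then AND with A.

False


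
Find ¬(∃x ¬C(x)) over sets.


Original: ∃x ¬C(x)
Rule: ¬∀→∃, ¬∃→∀, negate predicate.
Negation: ∀x C(x)

∀x C(x)


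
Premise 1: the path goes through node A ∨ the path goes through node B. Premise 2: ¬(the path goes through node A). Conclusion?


Disjunctive syllogism: P ∨ Q, ¬P ⊢ Q
Disjunction: the path goes through node A ∨ the path goes through node B
We know it is not the case that the path goes through node A.
By disjunctive syllogism, the other disjunct must be true.

The path goes through node B


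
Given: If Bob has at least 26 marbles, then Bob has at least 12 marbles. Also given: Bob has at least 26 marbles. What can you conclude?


Modus ponens: P → Q, P ⊢ Q
P: Bob has at least 26 marbles
Q: Bob has at least 12 marbles
We have P → Q and P is true.
By modus ponens, Q must be true.

Bob has at least 12 marbles


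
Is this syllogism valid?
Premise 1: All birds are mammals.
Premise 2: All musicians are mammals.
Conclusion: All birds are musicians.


Premise 1: All birds are mammals.
Premise 2: All musicians are mammals.
Conclusion: All birds are musicians.
Fallacy: undistributed middle. mammals is predicate in both.
Counterexample: birds and musicians could be disjoint subsets of mammals.

Invalid


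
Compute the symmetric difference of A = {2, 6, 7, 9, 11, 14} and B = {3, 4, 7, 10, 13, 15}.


A = {2, 6, 7, 9, 11, 14}
B = {3, 4, 7, 10, 13, 15}
Operation: symmetric difference
In A only: [2, 6, 9, 11, 14], in B only: [3, 4, 10, 13, 15]

{2, 3, 4, 6, 9, 10, 11, 13, 14, 15}


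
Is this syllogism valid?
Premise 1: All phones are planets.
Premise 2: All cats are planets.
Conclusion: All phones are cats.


Premise 1: All phones are planets.
Premise 2: All cats are planets.
Conclusion: All phones are cats.
Fallacy: undistributed middle. planets is predicate in both.
Counterexample: phones and cats could be disjoint subsets of planets.

Invalid


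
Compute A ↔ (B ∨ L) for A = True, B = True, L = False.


A = True, B = True, L = False
Step 1: B ∨ L = True OR False = True
Step 2: A ↔ (True): true when both sides have same truth value.
Result: True ↔ True = True

True


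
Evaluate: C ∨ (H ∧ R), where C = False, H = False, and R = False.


C = False, H = False, R = False
Step 1: H ∧ R = False AND False = False
Step 2: C ∨ False = False OR False = False
AND evaluated first (higher precedence); then OR applied.

False


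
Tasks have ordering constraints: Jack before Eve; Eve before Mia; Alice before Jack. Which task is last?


Constraints: Jack before Eve; Eve before Mia; Alice before Jack
The last task can have nothing scheduled after it, so it must never appear on the left of a 'before'.
Tasks appearing before some other task: Jack, Eve, Alice.
The only task not in that list is Mia → it is last.

Mia


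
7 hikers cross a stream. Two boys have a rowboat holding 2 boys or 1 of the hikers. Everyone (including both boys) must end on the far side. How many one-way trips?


Per crossing of one of the hikers: boys→, one←, one of the hikers→, one← = 4 trips
7 × 4 = 28, + 1 final boys→ = 29
Minimum trips = 29

29


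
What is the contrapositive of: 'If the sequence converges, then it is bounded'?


Original: If the sequence converges, then it is bounded
Contrapositive: If ¬Q, then ¬P
Negate Q: not (it is bounded)
Negate P: not (the sequence converges)

If not (it is bounded), then not (the sequence converges).


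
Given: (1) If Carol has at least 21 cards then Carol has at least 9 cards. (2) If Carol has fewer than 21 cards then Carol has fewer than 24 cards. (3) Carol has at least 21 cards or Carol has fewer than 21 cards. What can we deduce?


Constructive dilemma: (P → Q) ∧ (R → S), P ∨ R ⊢ Q ∨ S
Premise 1: Carol has at least 21 cards → Carol has at least 9 cards
Premise 2: Carol has fewer than 21 cards → Carol has fewer than 24 cards
Premise 3: Carol has at least 21 cards ∨ Carol has fewer than 21 cards
Case 1: Assuming Carol has at least 21 cards, then by Premise 1, Carol has at least 9 cards.
Case 2: Assuming Carol has fewer than 21 cards, then by Premise 2, Carol has fewer than 24 cards.
Since one of Carol has at least 21 cards or Carol has fewer than 21 cards must hold, we get Carol has at least 9 cards or Carol has fewer than 24 cards.

Carol has at least 9 cards or Carol has fewer than 24 cards.


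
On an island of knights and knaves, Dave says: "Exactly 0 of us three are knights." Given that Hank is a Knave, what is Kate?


Dave claims exactly 0 knights among Dave, Hank, Kate.
Given: Hank is a Knave.

Case 1: Dave is a Knight (tells truth)
  Then exactly 0 of the three are knights.
  Counting Dave, Hank: 1 knight(s) so far. Need -1 more → impossible.
Case 2: Dave is a Knave (lies)
  Then the count is NOT 0.
  If Kate = Knave, count = 0 = 0 → claim would be true, contradicts lie.
  If Kate = Knight, count = 1 ≠ 0 → lie confirmed ✓

Kate is a Knight.

Knight


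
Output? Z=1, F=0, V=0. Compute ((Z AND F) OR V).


Z AND F = 1&0 = 0
0 OR 0 = 0

0


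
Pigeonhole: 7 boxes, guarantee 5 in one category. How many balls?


Pigeonhole: to guarantee k in one of n categories, need (k-1)×n + 1.
k = 5, n = 7
Minimum = (5-1) × 7 + 1 = 4 × 7 + 1

29


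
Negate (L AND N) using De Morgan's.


De Morgan's law: ¬(P ∧ Q) ≡ ¬P ∨ ¬Q
¬(L ∧ N) = ¬L ∨ ¬N

¬L ∨ ¬N


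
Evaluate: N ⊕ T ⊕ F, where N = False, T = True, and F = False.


N = False, T = True, F = False
Step 1: N ⊕ T = False XOR True = True
Step 2: True ⊕ F = True XOR False = True
XOR is true when an odd number of operands are true.

True


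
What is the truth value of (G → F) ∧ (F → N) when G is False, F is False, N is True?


G = False, F = False, N = True
Step 1: G → F is false only when G=True and F=False. Result: True
Step 2: F → N is false only when F=True and N=False. Result: True
Step 3: True ∧ True = True

True


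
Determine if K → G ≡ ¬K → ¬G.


Expression 1: K → G
Expression 2: ¬K → ¬G
Truth table (K G | Expr1 Expr2):
  T T |   T     T
  T F |   F     T   ← differ
  F T |   T     F   ← differ
  F F |   T     T
Counterexample: K=T, G=F gives Expr1 = F but Expr2 = T, so the expressions are NOT logically equivalent.

No


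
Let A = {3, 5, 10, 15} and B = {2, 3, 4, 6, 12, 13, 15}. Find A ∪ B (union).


A = {3, 5, 10, 15}
B = {2, 3, 4, 6, 12, 13, 15}
Operation: union
All elements combined: 2, 3, 4, 5, 6, 10, 12, 13, 15

{2, 3, 4, 5, 6, 10, 12, 13, 15}


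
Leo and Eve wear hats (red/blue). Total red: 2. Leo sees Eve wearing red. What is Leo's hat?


Total red = 2, Eve = red
Red accounted for: 1
Remaining for Leo: 1
Leo's hat is red.

red


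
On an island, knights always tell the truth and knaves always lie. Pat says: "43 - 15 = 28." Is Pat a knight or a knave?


Statement: "43 - 15 = 28."
Actual: 43 - 15 = 28
Claimed: 28
Statement is TRUE → Pat tells the truth → Knight

Knight


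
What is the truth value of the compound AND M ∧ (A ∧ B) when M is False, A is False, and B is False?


M = False, A = False, B = False
Step 1: A ∧ B = False AND False = False
Step 2: M ∧ False = False AND False = False
AND is true only when ALL operands are true.

False


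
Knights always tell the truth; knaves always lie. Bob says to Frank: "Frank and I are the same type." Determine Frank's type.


Bob says: "Frank and I are the same type."
Case 1: Bob is a Knight (truth-teller)
  Statement is true → they ARE the same → Frank is also a Knight
Case 2: Bob is a Knave (liar)
  Statement is false → they are NOT the same → Frank is a Knight
In both cases, Frank is a Knight.

Knight


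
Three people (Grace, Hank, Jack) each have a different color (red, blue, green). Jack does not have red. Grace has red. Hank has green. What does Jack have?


From clues:
  Hank → green
  Grace → red
By elimination, Jack gets the remaining.

blue


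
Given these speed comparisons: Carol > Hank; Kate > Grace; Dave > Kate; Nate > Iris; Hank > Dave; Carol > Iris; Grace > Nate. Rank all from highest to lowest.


Constraints: Carol > Hank; Kate > Grace; Dave > Kate; Nate > Iris; Hank > Dave; Carol > Iris; Grace > Nate
Method: at each step, the next-highest is the one remaining person who never appears on the smaller side of a constraint between remaining people.
  Step 1: remaining {Dave, Iris, Nate, Carol, Hank, Kate, Grace}; on the smaller side: {Dave, Iris, Nate, Hank, Kate, Grace} → Carol is next (Carol > Hank; Carol > Iris).
  Step 2: remaining {Dave, Iris, Nate, Hank, Kate, Grace}; on the smaller side: {Dave, Iris, Nate, Kate, Grace} → Hank is next (Hank > Dave).
  Step 3: remaining {Dave, Iris, Nate, Kate, Grace}; on the smaller side: {Iris, Nate, Kate, Grace} → Dave is next (Dave > Kate).
  Step 4: remaining {Iris, Nate, Kate, Grace}; on the smaller side: {Iris, Nate, Grace} → Kate is next (Kate > Grace).
  Step 5: remaining {Iris, Nate, Grace}; on the smaller side: {Iris, Nate} → Grace is next (Grace > Nate).
  Step 6: remaining {Iris, Nate}; on the smaller side: {Iris} → Nate is next (Nate > Iris).
  Step 7: only Iris remains → lowest.
Final ranking (highest to lowest):

Carol > Hank > Dave > Kate > Grace > Nate > Iris


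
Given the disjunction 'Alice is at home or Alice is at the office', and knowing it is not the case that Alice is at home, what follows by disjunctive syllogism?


Disjunctive syllogism: P ∨ Q, ¬P ⊢ Q
Disjunction: Alice is at home ∨ Alice is at the office
We know it is not the case that Alice is at home.
By disjunctive syllogism, the other disjunct must be true.

Alice is at the office


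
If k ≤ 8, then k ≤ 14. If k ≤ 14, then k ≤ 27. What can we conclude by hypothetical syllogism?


Hypothetical syllogism: P → Q, Q → R ⊢ P → R
Premise 1: k ≤ 8 → k ≤ 14
Premise 2: k ≤ 14 → k ≤ 27
Chain the implications: the middle term (k ≤ 14) links the two.
Conclusion: If k ≤ 8, then k ≤ 27.

If k ≤ 8, then k ≤ 27.


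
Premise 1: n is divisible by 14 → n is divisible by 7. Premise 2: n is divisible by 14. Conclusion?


Modus ponens: P → Q, P ⊢ Q
P: n is divisible by 14
Q: n is divisible by 7
We have P → Q and P is true.
By modus ponens, Q must be true.

n is divisible by 7


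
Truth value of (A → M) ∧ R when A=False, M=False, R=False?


A = False, M = False, R = False
Expression: (A → M) ∧ R
Step 1: A → M = False → False (false only if A=True, M=False) = True
Step 2: (True) ∧ R = True AND False = False

False


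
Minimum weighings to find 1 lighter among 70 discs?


Each weighing has 3 outcomes (left heavy / balance / right heavy), so k weighings distinguish at most 3^k cases; splitting into three near-equal groups achieves this.
Need 3^k ≥ 70: 3^3 = 27 < 70 ≤ 3^4 = 81
k = ⌈log₃(70)⌉ = 4

4


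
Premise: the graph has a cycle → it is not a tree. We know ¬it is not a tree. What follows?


Modus tollens: P → Q, ¬Q ⊢ ¬P
P: the graph has a cycle
Q: it is not a tree
We have P → Q and Q is false.
By modus tollens, P must be false.

It is not the case that the graph has a cycle


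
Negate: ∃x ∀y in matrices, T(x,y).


Original: ∃x ∀y T(x,y)
Rule: ¬∀→∃, ¬∃→∀, negate predicate.
Negation: ∀x ∃y ¬T(x,y)

∀x ∃y ¬T(x,y)


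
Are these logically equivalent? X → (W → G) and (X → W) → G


Expression 1: X → (W → G)
Expression 2: (X → W) → G
Truth table (X W G | Expr1 Expr2):
  T T T |   T     T
  T T F |   F     F
  T F T |   T     T
  T F F |   T     T
  F T T |   T     T
  F T F |   T     F   ← differ
  F F T |   T     T
  F F F |   T     F   ← differ
Counterexample: X=F, W=T, G=F gives Expr1 = T but Expr2 = F, so the expressions are NOT logically equivalent.

No


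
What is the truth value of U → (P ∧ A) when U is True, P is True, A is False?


U = True, P = True, A = False
Step 1: P ∧ A = True AND False = False
Step 2: U → (False): false only when U=True and consequent=False.
Result: False

False


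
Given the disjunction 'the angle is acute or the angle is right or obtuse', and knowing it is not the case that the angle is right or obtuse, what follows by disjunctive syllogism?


Disjunctive syllogism: P ∨ Q, ¬P ⊢ Q
Disjunction: the angle is acute ∨ the angle is right or obtuse
We know it is not the case that the angle is right or obtuse.
By disjunctive syllogism, the other disjunct must be true.

The angle is acute


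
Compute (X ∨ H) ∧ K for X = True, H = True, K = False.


X = True, H = True, K = False
Step 1: X ∨ H = True OR True = True
Step 2: True ∧ K = True AND False = False
OR is true when at least one operand is true; AND requires both.

False


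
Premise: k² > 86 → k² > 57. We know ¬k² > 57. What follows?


Modus tollens: P → Q, ¬Q ⊢ ¬P
P: k² > 86
Q: k² > 57
We have P → Q and Q is false.
By modus tollens, P must be false.

It is not the case that k² > 86


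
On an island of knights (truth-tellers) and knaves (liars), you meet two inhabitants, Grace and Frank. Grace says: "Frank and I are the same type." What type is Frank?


Grace says: "Frank and I are the same type."
Case 1: Grace is a Knight (truth-teller)
  Statement is true → they ARE the same → Frank is also a Knight
Case 2: Grace is a Knave (liar)
  Statement is false → they are NOT the same → Frank is a Knight
In both cases, Frank is a Knight.

Knight


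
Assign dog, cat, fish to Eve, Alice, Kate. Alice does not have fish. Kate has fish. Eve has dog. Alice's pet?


From clues:
  Kate → fish
  Eve → dog
By elimination, Alice gets the remaining.

cat


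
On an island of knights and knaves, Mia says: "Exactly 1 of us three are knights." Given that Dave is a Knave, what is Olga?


Mia claims exactly 1 knights among Mia, Dave, Olga.
Given: Dave is a Knave.

Case 1: Mia is a Knight (tells truth)
  Then exactly 1 of the three are knights.
  Counting Mia, Dave: 1 knight(s) so far. Need 0 more → Olga = Knave.
Case 2: Mia is a Knave (lies)
  Then the count is NOT 1.
  If Olga = Knight, count = 1 = 1 → claim would be true, contradicts lie.
  If Olga = Knave, count = 0 ≠ 1 → lie confirmed ✓

Olga is a Knave.

Knave


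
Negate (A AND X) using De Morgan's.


De Morgan's law: ¬(P ∧ Q) ≡ ¬P ∨ ¬Q
¬(A ∧ X) = ¬A ∨ ¬X

¬A ∨ ¬X


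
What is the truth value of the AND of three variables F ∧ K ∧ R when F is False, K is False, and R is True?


F = False, K = False, R = True
Step 1: F ∧ K = False AND False = False
Step 2: (False) ∧ R = (False) AND True = False
AND is true only when ALL operands are true.

False


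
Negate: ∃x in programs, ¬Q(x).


Original: ∃x ¬Q(x)
Rule: ¬∀→∃, ¬∃→∀, negate predicate.
Negation: ∀x Q(x)

∀x Q(x)


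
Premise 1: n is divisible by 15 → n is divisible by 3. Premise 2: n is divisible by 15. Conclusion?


Modus ponens: P → Q, P ⊢ Q
P: n is divisible by 15
Q: n is divisible by 3
We have P → Q and P is true.
By modus ponens, Q must be true.

n is divisible by 3


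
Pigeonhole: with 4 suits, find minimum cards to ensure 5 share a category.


Pigeonhole: to guarantee k in one of n categories, need (k-1)×n + 1.
k = 5, n = 4
Minimum = (5-1) × 4 + 1 = 4 × 4 + 1

17


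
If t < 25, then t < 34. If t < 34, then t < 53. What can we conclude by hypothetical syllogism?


Hypothetical syllogism: P → Q, Q → R ⊢ P → R
Premise 1: t < 25 → t < 34
Premise 2: t < 34 → t < 53
Chain the implications: the middle term (t < 34) links the two.
Conclusion: If t < 25, then t < 53.

If t < 25, then t < 53.


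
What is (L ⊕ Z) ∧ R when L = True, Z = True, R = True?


L = True, Z = True, R = True
Step 1: L ⊕ Z = True XOR True = False
Step 2: False ∧ R = False AND True = False
XOR true when exactly one of L,Z is true; then AND with R.

False


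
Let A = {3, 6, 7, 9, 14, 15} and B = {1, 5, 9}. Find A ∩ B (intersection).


A = {3, 6, 7, 9, 14, 15}
B = {1, 5, 9}
Operation: intersection
Elements in both: 9

{9}


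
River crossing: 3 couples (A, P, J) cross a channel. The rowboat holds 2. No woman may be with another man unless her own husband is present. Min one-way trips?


Label couples A, P, J (H = husband, W = wife).
Counting alone: 6 people, the rowboat carries 2 and someone must bring it back, so each round trip nets at most +1 on the far side until the last crossing → at least 9 trips. The jealousy constraint makes 9 impossible; the shortest valid schedule has 11:
1. WA+WP →  (far: WA,WP; near: HA,HP,HJ,WJ)
2. WA ←       (far: WP; near: HA,HP,HJ,WA,WJ)
3. WA+WJ →  (far: WA,WP,WJ; near: HA,HP,HJ)
4. WA ←       (far: WP,WJ; near: HA,HP,HJ,WA)
5. HP+HJ →  (far: HP,WP,HJ,WJ; near: HA,WA)
6. HP+WP ←  (far: HJ,WJ; near: HA,WA,HP,WP)
7. HA+HP →  (far: HA,HP,HJ,WJ; near: WA,WP)
8. WJ ←       (far: HA,HP,HJ; near: WA,WP,WJ)
9. WA+WP →  (far: HA,WA,HP,WP,HJ; near: WJ)
10. HJ ←      (far: HA,WA,HP,WP; near: HJ,WJ)
11. HJ+WJ → (far: all six; near: empty)
In every state each wife is either with her husband or with no other man.
Minimum trips = 11

11


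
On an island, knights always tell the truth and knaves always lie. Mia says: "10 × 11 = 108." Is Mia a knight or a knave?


Statement: "10 × 11 = 108."
Actual: 10 × 11 = 110
Claimed: 108
Statement is FALSE → Mia lies → Knave

Knave


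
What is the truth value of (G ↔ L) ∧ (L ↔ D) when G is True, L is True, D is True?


G = True, L = True, D = True
Step 1: G ↔ L is true when G and L have the same value. Result: True
Step 2: L ↔ D is true when L and D have the same value. Result: True
Step 3: True ∧ True = True

True


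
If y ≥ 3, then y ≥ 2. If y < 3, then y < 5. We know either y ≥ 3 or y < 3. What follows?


Constructive dilemma: (P → Q) ∧ (R → S), P ∨ R ⊢ Q ∨ S
Premise 1: y ≥ 3 → y ≥ 2
Premise 2: y < 3 → y < 5
Premise 3: y ≥ 3 ∨ y < 3
Case 1: Assuming y ≥ 3, then by Premise 1, y ≥ 2.
Case 2: Assuming y < 3, then by Premise 2, y < 5.
Since one of y ≥ 3 or y < 3 must hold, we get y ≥ 2 or y < 5.

y ≥ 2 or y < 5.


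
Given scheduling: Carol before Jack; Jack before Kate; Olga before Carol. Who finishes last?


Constraints: Carol before Jack; Jack before Kate; Olga before Carol
The last task can have nothing scheduled after it, so it must never appear on the left of a 'before'.
Tasks appearing before some other task: Carol, Jack, Olga.
The only task not in that list is Kate → it is last.

Kate


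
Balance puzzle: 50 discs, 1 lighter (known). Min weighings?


Each weighing has 3 outcomes (left heavy / balance / right heavy), so k weighings distinguish at most 3^k cases; splitting into three near-equal groups achieves this.
Need 3^k ≥ 50: 3^3 = 27 < 50 ≤ 3^4 = 81
k = ⌈log₃(50)⌉ = 4

4


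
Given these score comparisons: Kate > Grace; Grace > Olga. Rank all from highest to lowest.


Constraints: Kate > Grace; Grace > Olga
Method: at each step, the next-highest is the one remaining person who never appears on the smaller side of a constraint between remaining people.
  Step 1: remaining {Olga, Kate, Grace}; on the smaller side: {Olga, Grace} → Kate is next (Kate > Grace).
  Step 2: remaining {Olga, Grace}; on the smaller side: {Olga} → Grace is next (Grace > Olga).
  Step 3: only Olga remains → lowest.
Final ranking (highest to lowest):

Kate > Grace > Olga


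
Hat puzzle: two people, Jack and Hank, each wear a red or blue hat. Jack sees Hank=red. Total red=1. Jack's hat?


Total red = 1, Hank = red
Red accounted for: 1
Remaining for Jack: 0
Jack's hat is blue.

blue


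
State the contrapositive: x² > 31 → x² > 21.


Original: If x² > 31, then x² > 21
Contrapositive: If ¬Q, then ¬P
Negate Q: not (x² > 21)
Negate P: not (x² > 31)

If not (x² > 21), then not (x² > 31).
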